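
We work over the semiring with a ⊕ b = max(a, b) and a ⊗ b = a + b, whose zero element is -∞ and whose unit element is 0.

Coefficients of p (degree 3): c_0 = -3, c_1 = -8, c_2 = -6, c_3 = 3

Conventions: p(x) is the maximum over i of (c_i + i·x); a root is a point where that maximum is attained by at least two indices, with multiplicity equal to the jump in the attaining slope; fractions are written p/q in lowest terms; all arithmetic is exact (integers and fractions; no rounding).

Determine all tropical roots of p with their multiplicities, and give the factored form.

hull edge (i=0, c=-3) to (i=3, c=3): slope 2, span 3
Factored form: p(x) = 3 ⊗ (x ⊕ (-2)) ⊗ (x ⊕ (-2)) ⊗ (x ⊕ (-2))
Answer: roots = -2 (mult 3)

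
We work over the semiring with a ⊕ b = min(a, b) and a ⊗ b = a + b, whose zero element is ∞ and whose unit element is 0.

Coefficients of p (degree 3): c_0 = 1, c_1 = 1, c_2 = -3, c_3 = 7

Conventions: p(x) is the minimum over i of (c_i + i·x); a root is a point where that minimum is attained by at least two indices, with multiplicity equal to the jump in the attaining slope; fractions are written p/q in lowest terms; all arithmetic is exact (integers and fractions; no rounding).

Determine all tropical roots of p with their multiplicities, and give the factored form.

hull edge (i=0, c=1) to (i=2, c=-3): slope -2, span 2
hull edge (i=2, c=-3) to (i=3, c=7): slope 10, span 1
Factored form: p(x) = 7 ⊗ (x ⊕ (-10)) ⊗ (x ⊕ 2) ⊗ (x ⊕ 2)
Answer: roots = -10 (mult 1), 2 (mult 2)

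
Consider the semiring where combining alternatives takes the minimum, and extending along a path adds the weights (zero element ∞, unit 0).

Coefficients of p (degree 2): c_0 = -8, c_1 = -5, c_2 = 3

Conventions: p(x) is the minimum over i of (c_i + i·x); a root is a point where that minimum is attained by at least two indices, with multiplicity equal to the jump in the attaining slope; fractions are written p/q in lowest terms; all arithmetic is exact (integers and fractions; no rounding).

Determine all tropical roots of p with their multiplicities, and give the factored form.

hull edge (i=0, c=-8) to (i=1, c=-5): slope 3, span 1
hull edge (i=1, c=-5) to (i=2, c=3): slope 8, span 1
Factored form: p(x) = 3 ⊗ (x ⊕ (-8)) ⊗ (x ⊕ (-3))
Answer: roots = -8 (mult 1), -3 (mult 1)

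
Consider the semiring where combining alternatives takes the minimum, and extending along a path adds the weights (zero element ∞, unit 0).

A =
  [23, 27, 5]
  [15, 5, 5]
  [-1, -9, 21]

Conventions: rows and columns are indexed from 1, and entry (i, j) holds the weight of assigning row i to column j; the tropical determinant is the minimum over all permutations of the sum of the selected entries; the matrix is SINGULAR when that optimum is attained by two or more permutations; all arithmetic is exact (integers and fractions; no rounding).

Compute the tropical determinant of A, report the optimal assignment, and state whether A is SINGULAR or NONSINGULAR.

σ = (1, 2, 3): 23 + 5 + 21 = 49
σ = (1, 3, 2): 23 + 5 + (-9) = 19
σ = (2, 1, 3): 27 + 15 + 21 = 63
σ = (2, 3, 1): 27 + 5 + (-1) = 31
σ = (3, 1, 2): 5 + 15 + (-9) = 11
σ = (3, 2, 1): 5 + 5 + (-1) = 9
Optimal value attained by: σ = (3, 2, 1).
Answer: det⊕(A) = 9; verdict: NONSINGULAR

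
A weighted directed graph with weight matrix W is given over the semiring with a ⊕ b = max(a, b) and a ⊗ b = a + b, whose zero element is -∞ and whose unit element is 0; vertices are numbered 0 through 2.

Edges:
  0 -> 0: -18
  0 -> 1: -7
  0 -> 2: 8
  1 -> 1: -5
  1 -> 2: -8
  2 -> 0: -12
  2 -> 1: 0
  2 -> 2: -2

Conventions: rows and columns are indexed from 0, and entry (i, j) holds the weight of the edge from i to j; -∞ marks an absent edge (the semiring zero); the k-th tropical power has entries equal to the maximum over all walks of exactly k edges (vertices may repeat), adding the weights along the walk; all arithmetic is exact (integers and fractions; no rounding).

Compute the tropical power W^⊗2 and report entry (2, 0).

W^⊗2:
  [-4, 8, 6]
  [-20, -8, -10]
  [-14, -2, -4]
Key observation: the optimum is the walk 2->2->0, with weight (-2) + (-12) = -14.
Optimal value attained by: walk 2->2->0.
Answer: (W^⊗2)[2][0] = -14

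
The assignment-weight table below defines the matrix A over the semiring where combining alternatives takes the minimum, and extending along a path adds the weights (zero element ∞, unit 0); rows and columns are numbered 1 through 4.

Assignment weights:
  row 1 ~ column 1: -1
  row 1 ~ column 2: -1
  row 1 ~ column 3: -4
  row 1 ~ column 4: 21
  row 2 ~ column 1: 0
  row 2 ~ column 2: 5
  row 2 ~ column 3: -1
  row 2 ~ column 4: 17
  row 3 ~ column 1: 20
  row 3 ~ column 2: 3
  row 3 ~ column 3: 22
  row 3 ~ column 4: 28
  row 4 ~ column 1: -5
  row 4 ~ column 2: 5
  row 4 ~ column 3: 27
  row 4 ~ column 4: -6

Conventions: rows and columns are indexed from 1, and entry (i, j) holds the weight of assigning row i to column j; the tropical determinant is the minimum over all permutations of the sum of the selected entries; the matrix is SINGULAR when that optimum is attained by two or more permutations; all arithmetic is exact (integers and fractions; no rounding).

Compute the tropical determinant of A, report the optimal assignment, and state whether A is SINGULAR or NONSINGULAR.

σ = (1, 2, 3, 4): (-1) + 5 + 22 + (-6) = 20
σ = (1, 2, 4, 3): (-1) + 5 + 28 + 27 = 59
σ = (1, 3, 2, 4): (-1) + (-1) + 3 + (-6) = -5
σ = (1, 3, 4, 2): (-1) + (-1) + 28 + 5 = 31
σ = (1, 4, 2, 3): (-1) + 17 + 3 + 27 = 46
σ = (1, 4, 3, 2): (-1) + 17 + 22 + 5 = 43
σ = (2, 1, 3, 4): (-1) + 0 + 22 + (-6) = 15
σ = (2, 1, 4, 3): (-1) + 0 + 28 + 27 = 54
σ = (2, 3, 1, 4): (-1) + (-1) + 20 + (-6) = 12
σ = (2, 3, 4, 1): (-1) + (-1) + 28 + (-5) = 21
σ = (2, 4, 1, 3): (-1) + 17 + 20 + 27 = 63
σ = (2, 4, 3, 1): (-1) + 17 + 22 + (-5) = 33
σ = (3, 1, 2, 4): (-4) + 0 + 3 + (-6) = -7
σ = (3, 1, 4, 2): (-4) + 0 + 28 + 5 = 29
σ = (3, 2, 1, 4): (-4) + 5 + 20 + (-6) = 15
σ = (3, 2, 4, 1): (-4) + 5 + 28 + (-5) = 24
σ = (3, 4, 1, 2): (-4) + 17 + 20 + 5 = 38
σ = (3, 4, 2, 1): (-4) + 17 + 3 + (-5) = 11
σ = (4, 1, 2, 3): 21 + 0 + 3 + 27 = 51
σ = (4, 1, 3, 2): 21 + 0 + 22 + 5 = 48
σ = (4, 2, 1, 3): 21 + 5 + 20 + 27 = 73
σ = (4, 2, 3, 1): 21 + 5 + 22 + (-5) = 43
σ = (4, 3, 1, 2): 21 + (-1) + 20 + 5 = 45
σ = (4, 3, 2, 1): 21 + (-1) + 3 + (-5) = 18
Optimal value attained by: σ = (3, 1, 2, 4).
Answer: det⊕(A) = -7; verdict: NONSINGULAR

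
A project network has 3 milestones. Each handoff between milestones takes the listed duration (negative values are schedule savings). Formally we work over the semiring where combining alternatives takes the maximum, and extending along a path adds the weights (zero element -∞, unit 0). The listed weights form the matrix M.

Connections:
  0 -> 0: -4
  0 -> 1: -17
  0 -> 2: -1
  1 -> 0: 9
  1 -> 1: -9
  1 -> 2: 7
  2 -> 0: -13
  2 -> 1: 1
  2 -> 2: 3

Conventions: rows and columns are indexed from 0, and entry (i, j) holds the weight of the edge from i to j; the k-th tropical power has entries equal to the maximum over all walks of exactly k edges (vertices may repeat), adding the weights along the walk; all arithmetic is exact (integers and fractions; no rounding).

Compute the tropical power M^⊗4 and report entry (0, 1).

M^⊗2:
  [-8, 0, 2]
  [5, 8, 10]
  [10, 4, 8]
M^⊗3:
  [9, 3, 7]
  [17, 11, 15]
  [13, 9, 11]
M^⊗4:
  [12, 8, 10]
  [20, 16, 18]
  [18, 12, 16]
Key observation: the optimum is the walk 0->2->1->2->1, with weight (-1) + 1 + 7 + 1 = 8.
Optimal value attained by: walk 0->2->1->2->1.
Answer: (M^⊗4)[0][1] = 8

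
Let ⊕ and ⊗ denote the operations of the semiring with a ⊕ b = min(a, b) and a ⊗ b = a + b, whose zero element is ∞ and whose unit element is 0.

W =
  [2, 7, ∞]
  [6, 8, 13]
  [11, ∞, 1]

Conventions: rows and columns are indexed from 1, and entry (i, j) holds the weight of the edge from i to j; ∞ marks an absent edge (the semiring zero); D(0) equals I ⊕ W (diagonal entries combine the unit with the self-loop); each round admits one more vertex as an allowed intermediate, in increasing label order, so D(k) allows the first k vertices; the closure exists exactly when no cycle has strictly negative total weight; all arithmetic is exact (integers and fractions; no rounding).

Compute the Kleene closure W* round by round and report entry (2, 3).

D(0):
  [0, 7, ∞]
  [6, 0, 13]
  [11, ∞, 0]
D(1):
  [0, 7, ∞]
  [6, 0, 13]
  [11, 18, 0]
D(2):
  [0, 7, 20]
  [6, 0, 13]
  [11, 18, 0]
D(3):
  [0, 7, 20]
  [6, 0, 13]
  [11, 18, 0]
Answer: W*[2][3] = 13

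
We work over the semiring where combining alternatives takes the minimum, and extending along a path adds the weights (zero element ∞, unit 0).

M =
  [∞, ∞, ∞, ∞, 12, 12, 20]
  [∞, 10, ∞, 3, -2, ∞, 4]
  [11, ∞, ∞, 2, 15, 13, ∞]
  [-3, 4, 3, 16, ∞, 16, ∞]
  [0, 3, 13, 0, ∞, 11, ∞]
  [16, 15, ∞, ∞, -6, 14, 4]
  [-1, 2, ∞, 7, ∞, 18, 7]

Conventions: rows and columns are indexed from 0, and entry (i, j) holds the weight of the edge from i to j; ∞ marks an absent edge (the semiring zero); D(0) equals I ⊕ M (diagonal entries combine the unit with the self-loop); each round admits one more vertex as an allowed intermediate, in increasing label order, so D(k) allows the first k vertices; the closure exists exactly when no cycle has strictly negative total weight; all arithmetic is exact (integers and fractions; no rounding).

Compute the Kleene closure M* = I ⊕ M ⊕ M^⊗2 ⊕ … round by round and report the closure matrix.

D(0):
  [0, ∞, ∞, ∞, 12, 12, 20]
  [∞, 0, ∞, 3, -2, ∞, 4]
  [11, ∞, 0, 2, 15, 13, ∞]
  [-3, 4, 3, 0, ∞, 16, ∞]
  [0, 3, 13, 0, 0, 11, ∞]
  [16, 15, ∞, ∞, -6, 0, 4]
  [-1, 2, ∞, 7, ∞, 18, 0]
D(1):
  [0, ∞, ∞, ∞, 12, 12, 20]
  [∞, 0, ∞, 3, -2, ∞, 4]
  [11, ∞, 0, 2, 15, 13, 31]
  [-3, 4, 3, 0, 9, 9, 17]
  [0, 3, 13, 0, 0, 11, 20]
  [16, 15, ∞, ∞, -6, 0, 4]
  [-1, 2, ∞, 7, 11, 11, 0]
D(2):
  [0, ∞, ∞, ∞, 12, 12, 20]
  [∞, 0, ∞, 3, -2, ∞, 4]
  [11, ∞, 0, 2, 15, 13, 31]
  [-3, 4, 3, 0, 2, 9, 8]
  [0, 3, 13, 0, 0, 11, 7]
  [16, 15, ∞, 18, -6, 0, 4]
  [-1, 2, ∞, 5, 0, 11, 0]
D(3):
  [0, ∞, ∞, ∞, 12, 12, 20]
  [∞, 0, ∞, 3, -2, ∞, 4]
  [11, ∞, 0, 2, 15, 13, 31]
  [-3, 4, 3, 0, 2, 9, 8]
  [0, 3, 13, 0, 0, 11, 7]
  [16, 15, ∞, 18, -6, 0, 4]
  [-1, 2, ∞, 5, 0, 11, 0]
D(4):
  [0, ∞, ∞, ∞, 12, 12, 20]
  [0, 0, 6, 3, -2, 12, 4]
  [-1, 6, 0, 2, 4, 11, 10]
  [-3, 4, 3, 0, 2, 9, 8]
  [-3, 3, 3, 0, 0, 9, 7]
  [15, 15, 21, 18, -6, 0, 4]
  [-1, 2, 8, 5, 0, 11, 0]
D(5):
  [0, 15, 15, 12, 12, 12, 19]
  [-5, 0, 1, -2, -2, 7, 4]
  [-1, 6, 0, 2, 4, 11, 10]
  [-3, 4, 3, 0, 2, 9, 8]
  [-3, 3, 3, 0, 0, 9, 7]
  [-9, -3, -3, -6, -6, 0, 1]
  [-3, 2, 3, 0, 0, 9, 0]
D(6):
  [0, 9, 9, 6, 6, 12, 13]
  [-5, 0, 1, -2, -2, 7, 4]
  [-1, 6, 0, 2, 4, 11, 10]
  [-3, 4, 3, 0, 2, 9, 8]
  [-3, 3, 3, 0, 0, 9, 7]
  [-9, -3, -3, -6, -6, 0, 1]
  [-3, 2, 3, 0, 0, 9, 0]
D(7):
  [0, 9, 9, 6, 6, 12, 13]
  [-5, 0, 1, -2, -2, 7, 4]
  [-1, 6, 0, 2, 4, 11, 10]
  [-3, 4, 3, 0, 2, 9, 8]
  [-3, 3, 3, 0, 0, 9, 7]
  [-9, -3, -3, -6, -6, 0, 1]
  [-3, 2, 3, 0, 0, 9, 0]
Answer: M* = [[0, 9, 9, 6, 6, 12, 13], [-5, 0, 1, -2, -2, 7, 4], [-1, 6, 0, 2, 4, 11, 10], [-3, 4, 3, 0, 2, 9, 8], [-3, 3, 3, 0, 0, 9, 7], [-9, -3, -3, -6, -6, 0, 1], [-3, 2, 3, 0, 0, 9, 0]]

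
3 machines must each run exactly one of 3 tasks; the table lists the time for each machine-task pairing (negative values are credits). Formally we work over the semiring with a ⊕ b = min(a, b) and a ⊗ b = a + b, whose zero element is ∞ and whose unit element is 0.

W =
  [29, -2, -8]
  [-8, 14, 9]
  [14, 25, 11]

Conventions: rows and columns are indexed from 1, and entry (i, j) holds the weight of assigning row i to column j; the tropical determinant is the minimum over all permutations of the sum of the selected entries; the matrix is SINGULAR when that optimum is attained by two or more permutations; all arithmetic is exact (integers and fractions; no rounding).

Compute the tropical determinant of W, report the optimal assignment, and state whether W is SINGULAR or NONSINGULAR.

σ = (1, 2, 3): 29 + 14 + 11 = 54
σ = (1, 3, 2): 29 + 9 + 25 = 63
σ = (2, 1, 3): (-2) + (-8) + 11 = 1
σ = (2, 3, 1): (-2) + 9 + 14 = 21
σ = (3, 1, 2): (-8) + (-8) + 25 = 9
σ = (3, 2, 1): (-8) + 14 + 14 = 20
Optimal value attained by: σ = (2, 1, 3).
Answer: det⊕(W) = 1; verdict: NONSINGULAR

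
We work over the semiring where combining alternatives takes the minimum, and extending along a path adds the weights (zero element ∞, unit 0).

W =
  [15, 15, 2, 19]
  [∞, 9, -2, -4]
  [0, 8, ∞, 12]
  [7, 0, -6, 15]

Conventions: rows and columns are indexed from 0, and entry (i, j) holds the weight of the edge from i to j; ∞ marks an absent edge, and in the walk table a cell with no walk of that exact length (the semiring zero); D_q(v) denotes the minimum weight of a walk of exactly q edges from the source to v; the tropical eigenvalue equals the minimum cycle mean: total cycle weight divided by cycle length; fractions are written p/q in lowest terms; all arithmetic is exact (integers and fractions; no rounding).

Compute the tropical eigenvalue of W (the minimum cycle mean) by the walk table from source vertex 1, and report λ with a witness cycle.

q=0: [∞, 0, ∞, ∞]
q=1: [∞, 9, -2, -4]
q=2: [-2, -4, -10, 5]
q=3: [-10, -2, -6, -8]
q=4: [-6, -8, -14, -6]
Optimal cycle mean attained by: cycle 1->3->1, total (-4) + 0, length 2.
Answer: λ = -2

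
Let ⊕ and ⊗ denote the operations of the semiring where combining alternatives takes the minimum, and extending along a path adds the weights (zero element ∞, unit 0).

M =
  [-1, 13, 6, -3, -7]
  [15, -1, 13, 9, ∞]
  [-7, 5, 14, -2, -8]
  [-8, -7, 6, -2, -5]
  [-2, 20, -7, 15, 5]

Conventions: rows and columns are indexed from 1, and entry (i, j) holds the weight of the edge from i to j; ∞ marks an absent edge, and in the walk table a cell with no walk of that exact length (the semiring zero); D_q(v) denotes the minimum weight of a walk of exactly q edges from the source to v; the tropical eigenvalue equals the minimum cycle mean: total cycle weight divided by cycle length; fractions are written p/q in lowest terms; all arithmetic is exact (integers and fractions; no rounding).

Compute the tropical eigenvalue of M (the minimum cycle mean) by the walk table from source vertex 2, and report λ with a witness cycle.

q=0: [∞, 0, ∞, ∞, ∞]
q=1: [15, -1, 13, 9, ∞]
q=2: [1, -2, 12, 7, 4]
q=3: [-1, -3, -3, -2, -6]
q=4: [-10, -9, -13, -5, -11]
q=5: [-20, -12, -18, -15, -21]
Optimal cycle mean attained by: cycle 3->5->3, total (-8) + (-7), length 2.
Answer: λ = -15/2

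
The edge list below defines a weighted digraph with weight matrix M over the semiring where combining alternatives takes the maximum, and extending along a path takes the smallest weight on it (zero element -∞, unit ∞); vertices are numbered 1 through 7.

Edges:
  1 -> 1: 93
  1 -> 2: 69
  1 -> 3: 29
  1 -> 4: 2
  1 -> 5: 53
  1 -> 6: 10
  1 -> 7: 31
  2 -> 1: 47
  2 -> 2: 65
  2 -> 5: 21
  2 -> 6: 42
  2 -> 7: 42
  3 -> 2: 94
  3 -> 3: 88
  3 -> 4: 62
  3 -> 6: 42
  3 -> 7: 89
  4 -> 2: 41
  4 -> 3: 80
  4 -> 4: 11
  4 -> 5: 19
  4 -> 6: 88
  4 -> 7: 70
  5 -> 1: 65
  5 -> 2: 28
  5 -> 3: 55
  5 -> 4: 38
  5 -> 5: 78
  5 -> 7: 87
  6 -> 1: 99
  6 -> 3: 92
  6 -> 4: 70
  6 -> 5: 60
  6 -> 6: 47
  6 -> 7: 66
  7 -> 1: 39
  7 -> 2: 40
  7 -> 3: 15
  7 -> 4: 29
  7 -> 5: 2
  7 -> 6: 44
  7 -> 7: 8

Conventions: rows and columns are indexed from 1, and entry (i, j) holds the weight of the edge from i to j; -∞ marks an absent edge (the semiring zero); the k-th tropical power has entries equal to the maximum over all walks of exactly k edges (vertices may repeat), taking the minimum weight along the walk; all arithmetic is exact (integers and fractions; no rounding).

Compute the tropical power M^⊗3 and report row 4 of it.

M^⊗2:
  [93, 69, 53, 38, 53, 42, 53]
  [47, 65, 42, 42, 47, 42, 42]
  [47, 88, 88, 62, 42, 62, 88]
  [88, 80, 88, 70, 60, 47, 80]
  [65, 65, 55, 55, 78, 44, 78]
  [93, 92, 88, 62, 60, 70, 89]
  [44, 40, 44, 44, 44, 44, 44]
M^⊗3:
  [93, 69, 53, 53, 53, 44, 53]
  [47, 65, 47, 42, 47, 42, 47]
  [62, 88, 88, 62, 60, 62, 88]
  [88, 88, 88, 62, 60, 70, 88]
  [65, 65, 55, 55, 78, 55, 78]
  [93, 88, 88, 70, 60, 62, 88]
  [44, 44, 44, 44, 44, 44, 44]
Answer: row 4 of M^⊗3 = [88, 88, 88, 62, 60, 70, 88]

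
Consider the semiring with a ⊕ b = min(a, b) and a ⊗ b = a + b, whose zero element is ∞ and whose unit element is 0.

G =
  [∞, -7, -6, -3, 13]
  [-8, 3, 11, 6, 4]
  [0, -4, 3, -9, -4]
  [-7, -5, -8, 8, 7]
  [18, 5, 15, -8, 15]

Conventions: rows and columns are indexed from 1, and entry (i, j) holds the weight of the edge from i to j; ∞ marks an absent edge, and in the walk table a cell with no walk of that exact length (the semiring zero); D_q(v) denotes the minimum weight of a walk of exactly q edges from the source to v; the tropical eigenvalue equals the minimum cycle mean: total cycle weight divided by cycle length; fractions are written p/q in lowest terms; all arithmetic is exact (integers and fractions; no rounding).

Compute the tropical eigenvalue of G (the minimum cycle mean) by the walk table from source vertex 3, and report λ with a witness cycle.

q=0: [∞, ∞, 0, ∞, ∞]
q=1: [0, -4, 3, -9, -4]
q=2: [-16, -14, -17, -12, -2]
q=3: [-22, -23, -22, -26, -21]
q=4: [-33, -31, -34, -31, -26]
q=5: [-39, -40, -39, -43, -38]
Optimal cycle mean attained by: cycle 3->4->3, total (-9) + (-8), length 2.
Answer: λ = -17/2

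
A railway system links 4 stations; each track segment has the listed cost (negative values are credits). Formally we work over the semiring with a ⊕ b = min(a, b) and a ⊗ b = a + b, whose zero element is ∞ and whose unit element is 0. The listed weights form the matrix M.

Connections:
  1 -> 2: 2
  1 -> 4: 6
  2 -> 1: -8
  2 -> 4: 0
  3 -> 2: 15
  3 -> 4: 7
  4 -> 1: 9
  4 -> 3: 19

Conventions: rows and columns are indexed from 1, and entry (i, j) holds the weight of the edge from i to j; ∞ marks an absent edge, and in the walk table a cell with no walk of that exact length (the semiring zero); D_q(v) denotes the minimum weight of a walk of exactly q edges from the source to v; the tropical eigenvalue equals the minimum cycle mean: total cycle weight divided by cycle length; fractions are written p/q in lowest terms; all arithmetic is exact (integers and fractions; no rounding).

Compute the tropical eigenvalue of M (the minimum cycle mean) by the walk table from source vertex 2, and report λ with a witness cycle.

q=0: [∞, 0, ∞, ∞]
q=1: [-8, ∞, ∞, 0]
q=2: [9, -6, 19, -2]
q=3: [-14, 11, 17, -6]
q=4: [3, -12, 13, -8]
Optimal cycle mean attained by: cycle 1->2->1, total 2 + (-8), length 2.
Answer: λ = -3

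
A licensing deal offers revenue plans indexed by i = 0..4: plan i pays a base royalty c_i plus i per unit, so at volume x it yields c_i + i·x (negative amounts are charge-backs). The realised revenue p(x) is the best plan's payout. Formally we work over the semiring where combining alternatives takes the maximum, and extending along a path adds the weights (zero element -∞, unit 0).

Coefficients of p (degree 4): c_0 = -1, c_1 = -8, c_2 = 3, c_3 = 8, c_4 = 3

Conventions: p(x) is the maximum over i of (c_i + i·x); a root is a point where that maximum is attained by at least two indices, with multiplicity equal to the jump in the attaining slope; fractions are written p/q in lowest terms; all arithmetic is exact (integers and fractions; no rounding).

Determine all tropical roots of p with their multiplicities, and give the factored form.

hull edge (i=0, c=-1) to (i=3, c=8): slope 3, span 3
hull edge (i=3, c=8) to (i=4, c=3): slope -5, span 1
Factored form: p(x) = 3 ⊗ (x ⊕ (-3)) ⊗ (x ⊕ (-3)) ⊗ (x ⊕ (-3)) ⊗ (x ⊕ 5)
Answer: roots = -3 (mult 3), 5 (mult 1)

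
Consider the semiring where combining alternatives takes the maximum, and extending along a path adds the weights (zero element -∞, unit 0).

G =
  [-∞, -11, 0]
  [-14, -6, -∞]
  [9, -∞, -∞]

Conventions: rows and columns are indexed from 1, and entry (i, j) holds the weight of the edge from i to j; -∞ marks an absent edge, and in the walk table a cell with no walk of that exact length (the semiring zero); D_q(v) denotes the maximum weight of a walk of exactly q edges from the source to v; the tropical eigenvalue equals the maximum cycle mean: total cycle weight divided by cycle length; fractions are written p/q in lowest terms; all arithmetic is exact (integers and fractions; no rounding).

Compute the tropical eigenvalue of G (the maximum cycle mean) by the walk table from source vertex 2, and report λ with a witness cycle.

q=0: [-∞, 0, -∞]
q=1: [-14, -6, -∞]
q=2: [-20, -12, -14]
q=3: [-5, -18, -20]
Optimal cycle mean attained by: cycle 1->3->1, total 0 + 9, length 2.
Answer: λ = 9/2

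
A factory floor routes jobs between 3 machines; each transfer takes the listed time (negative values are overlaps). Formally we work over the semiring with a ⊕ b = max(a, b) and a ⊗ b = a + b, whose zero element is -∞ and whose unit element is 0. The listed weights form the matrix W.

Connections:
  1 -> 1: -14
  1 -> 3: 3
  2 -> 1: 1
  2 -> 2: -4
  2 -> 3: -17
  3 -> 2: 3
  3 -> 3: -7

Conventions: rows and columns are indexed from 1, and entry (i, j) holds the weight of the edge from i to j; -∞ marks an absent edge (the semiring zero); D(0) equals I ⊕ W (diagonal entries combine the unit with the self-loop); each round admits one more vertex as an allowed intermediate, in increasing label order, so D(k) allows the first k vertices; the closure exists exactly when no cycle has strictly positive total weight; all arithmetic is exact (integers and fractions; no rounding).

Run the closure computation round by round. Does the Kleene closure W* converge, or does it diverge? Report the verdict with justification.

D(0):
  [0, -∞, 3]
  [1, 0, -17]
  [-∞, 3, 0]
D(1):
  [0, -∞, 3]
  [1, 0, 4]
  [-∞, 3, 0]
Detection: at round 2, diagonal entry (3, 3) turns strictly positive.
Key observation: the cycle 3->2->1->3 has total weight 3 + 1 + 3, which is strictly positive.
Answer: DIVERGES — positive cycle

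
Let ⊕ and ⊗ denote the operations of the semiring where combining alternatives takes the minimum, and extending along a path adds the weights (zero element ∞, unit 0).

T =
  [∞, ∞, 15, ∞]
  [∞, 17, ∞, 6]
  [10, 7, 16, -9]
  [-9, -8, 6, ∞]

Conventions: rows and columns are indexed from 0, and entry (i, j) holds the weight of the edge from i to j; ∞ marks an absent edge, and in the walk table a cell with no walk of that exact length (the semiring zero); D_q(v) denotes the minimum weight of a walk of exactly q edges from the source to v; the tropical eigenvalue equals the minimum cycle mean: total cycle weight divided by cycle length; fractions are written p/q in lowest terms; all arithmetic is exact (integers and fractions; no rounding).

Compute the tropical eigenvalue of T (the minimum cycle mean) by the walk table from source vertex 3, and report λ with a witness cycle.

q=0: [∞, ∞, ∞, 0]
q=1: [-9, -8, 6, ∞]
q=2: [16, 9, 6, -3]
q=3: [-12, -11, 3, -3]
q=4: [-12, -11, 3, -6]
Optimal cycle mean attained by: cycle 2->3->2, total (-9) + 6, length 2.
Answer: λ = -3/2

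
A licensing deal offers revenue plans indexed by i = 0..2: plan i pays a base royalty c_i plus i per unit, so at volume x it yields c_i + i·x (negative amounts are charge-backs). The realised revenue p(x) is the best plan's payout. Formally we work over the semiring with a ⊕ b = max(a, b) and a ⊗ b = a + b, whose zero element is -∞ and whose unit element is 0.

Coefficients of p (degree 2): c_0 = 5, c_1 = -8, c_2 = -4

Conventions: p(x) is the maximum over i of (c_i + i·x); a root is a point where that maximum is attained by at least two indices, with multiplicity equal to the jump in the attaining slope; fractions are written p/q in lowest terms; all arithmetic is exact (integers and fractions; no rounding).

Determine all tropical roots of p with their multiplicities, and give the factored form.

hull edge (i=0, c=5) to (i=2, c=-4): slope -9/2, span 2
Factored form: p(x) = -4 ⊗ (x ⊕ 9/2) ⊗ (x ⊕ 9/2)
Answer: roots = 9/2 (mult 2)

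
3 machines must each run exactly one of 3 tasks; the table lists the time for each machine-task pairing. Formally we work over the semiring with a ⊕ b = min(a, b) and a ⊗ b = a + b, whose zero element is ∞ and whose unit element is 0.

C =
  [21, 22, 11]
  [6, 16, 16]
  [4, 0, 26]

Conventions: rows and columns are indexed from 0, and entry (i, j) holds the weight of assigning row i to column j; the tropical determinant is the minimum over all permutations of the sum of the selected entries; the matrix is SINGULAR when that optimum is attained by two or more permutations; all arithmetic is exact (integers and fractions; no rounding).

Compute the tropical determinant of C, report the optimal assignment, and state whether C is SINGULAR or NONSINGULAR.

σ = (0, 1, 2): 21 + 16 + 26 = 63
σ = (0, 2, 1): 21 + 16 + 0 = 37
σ = (1, 0, 2): 22 + 6 + 26 = 54
σ = (1, 2, 0): 22 + 16 + 4 = 42
σ = (2, 0, 1): 11 + 6 + 0 = 17
σ = (2, 1, 0): 11 + 16 + 4 = 31
Optimal value attained by: σ = (2, 0, 1).
Answer: det⊕(C) = 17; verdict: NONSINGULAR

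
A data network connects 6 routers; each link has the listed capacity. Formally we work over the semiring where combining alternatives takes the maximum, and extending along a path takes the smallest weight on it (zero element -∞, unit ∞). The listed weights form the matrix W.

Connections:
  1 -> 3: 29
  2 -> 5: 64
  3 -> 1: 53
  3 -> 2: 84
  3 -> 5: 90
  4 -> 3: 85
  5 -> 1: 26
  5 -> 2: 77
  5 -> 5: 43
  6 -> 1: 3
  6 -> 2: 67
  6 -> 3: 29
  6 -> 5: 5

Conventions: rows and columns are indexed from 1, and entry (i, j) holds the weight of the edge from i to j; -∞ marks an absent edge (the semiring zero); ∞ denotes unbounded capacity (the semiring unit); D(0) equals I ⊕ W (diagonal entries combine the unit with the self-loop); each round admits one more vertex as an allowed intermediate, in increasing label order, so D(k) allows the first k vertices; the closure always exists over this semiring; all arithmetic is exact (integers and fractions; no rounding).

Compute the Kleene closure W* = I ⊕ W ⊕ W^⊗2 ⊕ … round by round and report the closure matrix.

D(0):
  [∞, -∞, 29, -∞, -∞, -∞]
  [-∞, ∞, -∞, -∞, 64, -∞]
  [53, 84, ∞, -∞, 90, -∞]
  [-∞, -∞, 85, ∞, -∞, -∞]
  [26, 77, -∞, -∞, ∞, -∞]
  [3, 67, 29, -∞, 5, ∞]
D(1):
  [∞, -∞, 29, -∞, -∞, -∞]
  [-∞, ∞, -∞, -∞, 64, -∞]
  [53, 84, ∞, -∞, 90, -∞]
  [-∞, -∞, 85, ∞, -∞, -∞]
  [26, 77, 26, -∞, ∞, -∞]
  [3, 67, 29, -∞, 5, ∞]
D(2):
  [∞, -∞, 29, -∞, -∞, -∞]
  [-∞, ∞, -∞, -∞, 64, -∞]
  [53, 84, ∞, -∞, 90, -∞]
  [-∞, -∞, 85, ∞, -∞, -∞]
  [26, 77, 26, -∞, ∞, -∞]
  [3, 67, 29, -∞, 64, ∞]
D(3):
  [∞, 29, 29, -∞, 29, -∞]
  [-∞, ∞, -∞, -∞, 64, -∞]
  [53, 84, ∞, -∞, 90, -∞]
  [53, 84, 85, ∞, 85, -∞]
  [26, 77, 26, -∞, ∞, -∞]
  [29, 67, 29, -∞, 64, ∞]
D(4):
  [∞, 29, 29, -∞, 29, -∞]
  [-∞, ∞, -∞, -∞, 64, -∞]
  [53, 84, ∞, -∞, 90, -∞]
  [53, 84, 85, ∞, 85, -∞]
  [26, 77, 26, -∞, ∞, -∞]
  [29, 67, 29, -∞, 64, ∞]
D(5):
  [∞, 29, 29, -∞, 29, -∞]
  [26, ∞, 26, -∞, 64, -∞]
  [53, 84, ∞, -∞, 90, -∞]
  [53, 84, 85, ∞, 85, -∞]
  [26, 77, 26, -∞, ∞, -∞]
  [29, 67, 29, -∞, 64, ∞]
D(6):
  [∞, 29, 29, -∞, 29, -∞]
  [26, ∞, 26, -∞, 64, -∞]
  [53, 84, ∞, -∞, 90, -∞]
  [53, 84, 85, ∞, 85, -∞]
  [26, 77, 26, -∞, ∞, -∞]
  [29, 67, 29, -∞, 64, ∞]
Answer: W* = [[∞, 29, 29, -∞, 29, -∞], [26, ∞, 26, -∞, 64, -∞], [53, 84, ∞, -∞, 90, -∞], [53, 84, 85, ∞, 85, -∞], [26, 77, 26, -∞, ∞, -∞], [29, 67, 29, -∞, 64, ∞]]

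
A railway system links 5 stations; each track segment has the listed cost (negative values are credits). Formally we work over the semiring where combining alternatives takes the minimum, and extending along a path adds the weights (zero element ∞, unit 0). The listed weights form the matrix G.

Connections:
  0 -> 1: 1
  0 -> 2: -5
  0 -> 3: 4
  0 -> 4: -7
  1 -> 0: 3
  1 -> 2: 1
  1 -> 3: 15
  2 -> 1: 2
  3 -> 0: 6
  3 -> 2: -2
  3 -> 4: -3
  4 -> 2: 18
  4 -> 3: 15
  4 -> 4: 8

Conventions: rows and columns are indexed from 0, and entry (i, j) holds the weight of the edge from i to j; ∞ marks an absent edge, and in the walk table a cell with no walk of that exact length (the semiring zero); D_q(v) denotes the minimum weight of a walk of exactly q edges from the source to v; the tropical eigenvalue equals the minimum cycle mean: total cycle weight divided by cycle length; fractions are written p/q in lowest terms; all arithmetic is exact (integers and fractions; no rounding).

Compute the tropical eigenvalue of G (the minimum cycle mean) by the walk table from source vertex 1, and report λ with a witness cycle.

q=0: [∞, 0, ∞, ∞, ∞]
q=1: [3, ∞, 1, 15, ∞]
q=2: [21, 3, -2, 7, -4]
q=3: [6, 0, 4, 11, 4]
q=4: [3, 6, 1, 10, -1]
q=5: [9, 3, -2, 7, -4]
Optimal cycle mean attained by: cycle 0->2->1->0, total (-5) + 2 + 3, length 3.
Answer: λ = 0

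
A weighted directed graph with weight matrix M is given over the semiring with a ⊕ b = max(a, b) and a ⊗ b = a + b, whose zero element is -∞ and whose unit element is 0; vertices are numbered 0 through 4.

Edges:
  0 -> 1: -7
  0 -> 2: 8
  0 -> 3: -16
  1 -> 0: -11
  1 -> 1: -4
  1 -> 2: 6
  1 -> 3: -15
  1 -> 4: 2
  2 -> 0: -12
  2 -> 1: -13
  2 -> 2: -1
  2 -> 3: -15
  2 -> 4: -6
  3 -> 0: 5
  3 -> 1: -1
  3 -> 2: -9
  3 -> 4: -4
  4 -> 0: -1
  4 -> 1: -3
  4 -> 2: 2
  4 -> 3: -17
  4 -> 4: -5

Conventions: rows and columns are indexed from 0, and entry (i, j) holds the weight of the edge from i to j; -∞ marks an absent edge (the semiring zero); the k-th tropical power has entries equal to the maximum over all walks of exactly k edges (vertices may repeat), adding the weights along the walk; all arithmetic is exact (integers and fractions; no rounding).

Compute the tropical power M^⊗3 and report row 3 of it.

M^⊗2:
  [-4, -5, 7, -7, 2]
  [1, -1, 5, -9, 0]
  [-7, -9, -2, -16, -7]
  [-5, -2, 13, -11, 1]
  [-6, -7, 7, -13, -1]
M^⊗3:
  [1, -1, 6, -8, 1]
  [-1, -3, 9, -10, 1]
  [-8, -10, 1, -17, -7]
  [1, 0, 12, -2, 7]
  [-2, -4, 6, -8, 1]
Answer: row 3 of M^⊗3 = [1, 0, 12, -2, 7]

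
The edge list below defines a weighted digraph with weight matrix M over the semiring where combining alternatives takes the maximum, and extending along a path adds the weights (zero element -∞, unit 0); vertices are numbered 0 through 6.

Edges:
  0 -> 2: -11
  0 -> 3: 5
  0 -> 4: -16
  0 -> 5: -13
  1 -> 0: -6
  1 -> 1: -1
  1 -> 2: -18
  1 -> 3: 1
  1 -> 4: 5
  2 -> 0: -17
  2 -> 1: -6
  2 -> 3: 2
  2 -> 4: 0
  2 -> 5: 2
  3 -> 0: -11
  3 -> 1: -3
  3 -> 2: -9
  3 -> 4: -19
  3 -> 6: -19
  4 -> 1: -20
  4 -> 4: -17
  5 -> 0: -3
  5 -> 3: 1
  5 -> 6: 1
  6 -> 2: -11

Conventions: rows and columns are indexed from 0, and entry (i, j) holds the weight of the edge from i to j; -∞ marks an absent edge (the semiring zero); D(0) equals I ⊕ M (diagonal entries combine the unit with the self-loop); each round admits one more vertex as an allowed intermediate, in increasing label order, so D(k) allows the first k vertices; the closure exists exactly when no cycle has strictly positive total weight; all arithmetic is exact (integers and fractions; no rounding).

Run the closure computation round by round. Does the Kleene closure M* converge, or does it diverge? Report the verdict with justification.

D(0):
  [0, -∞, -11, 5, -16, -13, -∞]
  [-6, 0, -18, 1, 5, -∞, -∞]
  [-17, -6, 0, 2, 0, 2, -∞]
  [-11, -3, -9, 0, -19, -∞, -19]
  [-∞, -20, -∞, -∞, 0, -∞, -∞]
  [-3, -∞, -∞, 1, -∞, 0, 1]
  [-∞, -∞, -11, -∞, -∞, -∞, 0]
D(1):
  [0, -∞, -11, 5, -16, -13, -∞]
  [-6, 0, -17, 1, 5, -19, -∞]
  [-17, -6, 0, 2, 0, 2, -∞]
  [-11, -3, -9, 0, -19, -24, -19]
  [-∞, -20, -∞, -∞, 0, -∞, -∞]
  [-3, -∞, -14, 2, -19, 0, 1]
  [-∞, -∞, -11, -∞, -∞, -∞, 0]
D(2):
  [0, -∞, -11, 5, -16, -13, -∞]
  [-6, 0, -17, 1, 5, -19, -∞]
  [-12, -6, 0, 2, 0, 2, -∞]
  [-9, -3, -9, 0, 2, -22, -19]
  [-26, -20, -37, -19, 0, -39, -∞]
  [-3, -∞, -14, 2, -19, 0, 1]
  [-∞, -∞, -11, -∞, -∞, -∞, 0]
D(3):
  [0, -17, -11, 5, -11, -9, -∞]
  [-6, 0, -17, 1, 5, -15, -∞]
  [-12, -6, 0, 2, 0, 2, -∞]
  [-9, -3, -9, 0, 2, -7, -19]
  [-26, -20, -37, -19, 0, -35, -∞]
  [-3, -20, -14, 2, -14, 0, 1]
  [-23, -17, -11, -9, -11, -9, 0]
D(4):
  [0, 2, -4, 5, 7, -2, -14]
  [-6, 0, -8, 1, 5, -6, -18]
  [-7, -1, 0, 2, 4, 2, -17]
  [-9, -3, -9, 0, 2, -7, -19]
  [-26, -20, -28, -19, 0, -26, -38]
  [-3, -1, -7, 2, 4, 0, 1]
  [-18, -12, -11, -9, -7, -9, 0]
D(5):
  [0, 2, -4, 5, 7, -2, -14]
  [-6, 0, -8, 1, 5, -6, -18]
  [-7, -1, 0, 2, 4, 2, -17]
  [-9, -3, -9, 0, 2, -7, -19]
  [-26, -20, -28, -19, 0, -26, -38]
  [-3, -1, -7, 2, 4, 0, 1]
  [-18, -12, -11, -9, -7, -9, 0]
D(6):
  [0, 2, -4, 5, 7, -2, -1]
  [-6, 0, -8, 1, 5, -6, -5]
  [-1, 1, 0, 4, 6, 2, 3]
  [-9, -3, -9, 0, 2, -7, -6]
  [-26, -20, -28, -19, 0, -26, -25]
  [-3, -1, -7, 2, 4, 0, 1]
  [-12, -10, -11, -7, -5, -9, 0]
D(7):
  [0, 2, -4, 5, 7, -2, -1]
  [-6, 0, -8, 1, 5, -6, -5]
  [-1, 1, 0, 4, 6, 2, 3]
  [-9, -3, -9, 0, 2, -7, -6]
  [-26, -20, -28, -19, 0, -26, -25]
  [-3, -1, -7, 2, 4, 0, 1]
  [-12, -10, -11, -7, -5, -9, 0]
Key observation: every diagonal entry stays at the unit through all rounds, so no improving cycle exists.
Answer: CONVERGES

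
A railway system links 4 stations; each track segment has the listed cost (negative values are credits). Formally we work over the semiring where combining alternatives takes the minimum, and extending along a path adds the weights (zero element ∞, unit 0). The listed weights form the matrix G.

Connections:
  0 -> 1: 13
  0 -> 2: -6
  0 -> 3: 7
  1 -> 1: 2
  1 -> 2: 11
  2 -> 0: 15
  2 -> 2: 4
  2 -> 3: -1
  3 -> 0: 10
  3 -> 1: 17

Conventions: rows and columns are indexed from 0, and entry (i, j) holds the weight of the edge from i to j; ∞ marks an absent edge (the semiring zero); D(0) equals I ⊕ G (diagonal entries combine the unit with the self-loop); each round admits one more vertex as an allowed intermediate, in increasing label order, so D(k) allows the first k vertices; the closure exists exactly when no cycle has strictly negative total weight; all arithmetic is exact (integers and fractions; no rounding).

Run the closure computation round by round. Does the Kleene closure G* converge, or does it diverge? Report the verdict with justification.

D(0):
  [0, 13, -6, 7]
  [∞, 0, 11, ∞]
  [15, ∞, 0, -1]
  [10, 17, ∞, 0]
D(1):
  [0, 13, -6, 7]
  [∞, 0, 11, ∞]
  [15, 28, 0, -1]
  [10, 17, 4, 0]
D(2):
  [0, 13, -6, 7]
  [∞, 0, 11, ∞]
  [15, 28, 0, -1]
  [10, 17, 4, 0]
D(3):
  [0, 13, -6, -7]
  [26, 0, 11, 10]
  [15, 28, 0, -1]
  [10, 17, 4, 0]
D(4):
  [0, 10, -6, -7]
  [20, 0, 11, 10]
  [9, 16, 0, -1]
  [10, 17, 4, 0]
Key observation: every diagonal entry stays at the unit through all rounds, so no improving cycle exists.
Answer: CONVERGES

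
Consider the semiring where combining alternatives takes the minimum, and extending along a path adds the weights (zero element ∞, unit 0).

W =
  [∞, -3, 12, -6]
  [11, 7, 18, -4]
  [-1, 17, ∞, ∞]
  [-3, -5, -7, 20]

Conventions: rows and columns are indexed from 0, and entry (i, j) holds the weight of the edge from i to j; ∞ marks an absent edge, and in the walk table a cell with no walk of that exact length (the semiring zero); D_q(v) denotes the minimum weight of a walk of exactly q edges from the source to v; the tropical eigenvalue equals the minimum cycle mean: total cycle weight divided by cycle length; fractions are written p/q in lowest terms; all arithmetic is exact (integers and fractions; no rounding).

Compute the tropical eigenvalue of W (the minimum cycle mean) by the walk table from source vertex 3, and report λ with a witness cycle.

q=0: [∞, ∞, ∞, 0]
q=1: [-3, -5, -7, 20]
q=2: [-8, -6, 9, -9]
q=3: [-12, -14, -16, -14]
q=4: [-17, -19, -21, -18]
Optimal cycle mean attained by: cycle 0->3->2->0, total (-6) + (-7) + (-1), length 3.
Answer: λ = -14/3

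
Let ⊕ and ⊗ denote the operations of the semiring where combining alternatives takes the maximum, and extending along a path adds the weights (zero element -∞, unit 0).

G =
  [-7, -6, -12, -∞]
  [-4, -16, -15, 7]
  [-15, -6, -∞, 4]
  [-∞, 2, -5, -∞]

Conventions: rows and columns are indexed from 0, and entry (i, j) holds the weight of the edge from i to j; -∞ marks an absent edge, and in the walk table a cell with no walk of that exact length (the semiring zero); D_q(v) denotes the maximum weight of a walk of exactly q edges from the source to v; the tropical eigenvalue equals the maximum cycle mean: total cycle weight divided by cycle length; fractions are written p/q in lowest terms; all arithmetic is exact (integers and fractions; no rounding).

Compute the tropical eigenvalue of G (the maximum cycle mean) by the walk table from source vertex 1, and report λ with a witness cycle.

q=0: [-∞, 0, -∞, -∞]
q=1: [-4, -16, -15, 7]
q=2: [-11, 9, 2, -9]
q=3: [5, -4, -6, 16]
q=4: [-2, 18, 11, 3]
Optimal cycle mean attained by: cycle 1->3->1, total 7 + 2, length 2.
Answer: λ = 9/2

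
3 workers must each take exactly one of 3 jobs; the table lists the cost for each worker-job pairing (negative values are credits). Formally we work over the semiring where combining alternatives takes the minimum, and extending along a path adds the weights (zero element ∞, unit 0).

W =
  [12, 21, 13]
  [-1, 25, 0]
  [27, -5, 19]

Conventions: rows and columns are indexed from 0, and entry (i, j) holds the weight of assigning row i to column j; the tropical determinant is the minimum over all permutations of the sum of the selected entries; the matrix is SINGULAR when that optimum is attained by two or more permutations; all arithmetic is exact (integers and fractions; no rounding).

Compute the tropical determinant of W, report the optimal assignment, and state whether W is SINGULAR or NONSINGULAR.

σ = (0, 1, 2): 12 + 25 + 19 = 56
σ = (0, 2, 1): 12 + 0 + (-5) = 7
σ = (1, 0, 2): 21 + (-1) + 19 = 39
σ = (1, 2, 0): 21 + 0 + 27 = 48
σ = (2, 0, 1): 13 + (-1) + (-5) = 7
σ = (2, 1, 0): 13 + 25 + 27 = 65
Optimal value attained by: σ = (0, 2, 1).
Answer: det⊕(W) = 7; verdict: SINGULAR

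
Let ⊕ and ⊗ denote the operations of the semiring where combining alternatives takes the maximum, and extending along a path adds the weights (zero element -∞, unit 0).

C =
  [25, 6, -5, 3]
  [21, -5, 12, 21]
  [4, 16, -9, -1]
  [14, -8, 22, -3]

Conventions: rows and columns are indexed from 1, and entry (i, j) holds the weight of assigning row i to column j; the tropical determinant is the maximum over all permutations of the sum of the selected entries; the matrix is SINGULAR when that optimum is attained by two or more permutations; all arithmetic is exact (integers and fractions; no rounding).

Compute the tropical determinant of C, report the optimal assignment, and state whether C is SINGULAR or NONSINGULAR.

σ = (1, 2, 3, 4): 25 + (-5) + (-9) + (-3) = 8
σ = (1, 2, 4, 3): 25 + (-5) + (-1) + 22 = 41
σ = (1, 3, 2, 4): 25 + 12 + 16 + (-3) = 50
σ = (1, 3, 4, 2): 25 + 12 + (-1) + (-8) = 28
σ = (1, 4, 2, 3): 25 + 21 + 16 + 22 = 84
σ = (1, 4, 3, 2): 25 + 21 + (-9) + (-8) = 29
σ = (2, 1, 3, 4): 6 + 21 + (-9) + (-3) = 15
σ = (2, 1, 4, 3): 6 + 21 + (-1) + 22 = 48
σ = (2, 3, 1, 4): 6 + 12 + 4 + (-3) = 19
σ = (2, 3, 4, 1): 6 + 12 + (-1) + 14 = 31
σ = (2, 4, 1, 3): 6 + 21 + 4 + 22 = 53
σ = (2, 4, 3, 1): 6 + 21 + (-9) + 14 = 32
σ = (3, 1, 2, 4): (-5) + 21 + 16 + (-3) = 29
σ = (3, 1, 4, 2): (-5) + 21 + (-1) + (-8) = 7
σ = (3, 2, 1, 4): (-5) + (-5) + 4 + (-3) = -9
σ = (3, 2, 4, 1): (-5) + (-5) + (-1) + 14 = 3
σ = (3, 4, 1, 2): (-5) + 21 + 4 + (-8) = 12
σ = (3, 4, 2, 1): (-5) + 21 + 16 + 14 = 46
σ = (4, 1, 2, 3): 3 + 21 + 16 + 22 = 62
σ = (4, 1, 3, 2): 3 + 21 + (-9) + (-8) = 7
σ = (4, 2, 1, 3): 3 + (-5) + 4 + 22 = 24
σ = (4, 2, 3, 1): 3 + (-5) + (-9) + 14 = 3
σ = (4, 3, 1, 2): 3 + 12 + 4 + (-8) = 11
σ = (4, 3, 2, 1): 3 + 12 + 16 + 14 = 45
Optimal value attained by: σ = (1, 4, 2, 3).
Answer: det⊕(C) = 84; verdict: NONSINGULAR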